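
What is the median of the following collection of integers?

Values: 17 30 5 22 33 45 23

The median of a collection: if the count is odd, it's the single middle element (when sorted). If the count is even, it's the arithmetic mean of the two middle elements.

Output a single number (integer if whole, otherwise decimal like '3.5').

Answer: 23

Derivation:
Step 1: insert 17 -> lo=[17] (size 1, max 17) hi=[] (size 0) -> median=17
Step 2: insert 30 -> lo=[17] (size 1, max 17) hi=[30] (size 1, min 30) -> median=23.5
Step 3: insert 5 -> lo=[5, 17] (size 2, max 17) hi=[30] (size 1, min 30) -> median=17
Step 4: insert 22 -> lo=[5, 17] (size 2, max 17) hi=[22, 30] (size 2, min 22) -> median=19.5
Step 5: insert 33 -> lo=[5, 17, 22] (size 3, max 22) hi=[30, 33] (size 2, min 30) -> median=22
Step 6: insert 45 -> lo=[5, 17, 22] (size 3, max 22) hi=[30, 33, 45] (size 3, min 30) -> median=26
Step 7: insert 23 -> lo=[5, 17, 22, 23] (size 4, max 23) hi=[30, 33, 45] (size 3, min 30) -> median=23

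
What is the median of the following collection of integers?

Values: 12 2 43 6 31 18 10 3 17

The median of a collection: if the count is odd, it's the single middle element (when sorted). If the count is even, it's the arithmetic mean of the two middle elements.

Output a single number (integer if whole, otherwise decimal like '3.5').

Step 1: insert 12 -> lo=[12] (size 1, max 12) hi=[] (size 0) -> median=12
Step 2: insert 2 -> lo=[2] (size 1, max 2) hi=[12] (size 1, min 12) -> median=7
Step 3: insert 43 -> lo=[2, 12] (size 2, max 12) hi=[43] (size 1, min 43) -> median=12
Step 4: insert 6 -> lo=[2, 6] (size 2, max 6) hi=[12, 43] (size 2, min 12) -> median=9
Step 5: insert 31 -> lo=[2, 6, 12] (size 3, max 12) hi=[31, 43] (size 2, min 31) -> median=12
Step 6: insert 18 -> lo=[2, 6, 12] (size 3, max 12) hi=[18, 31, 43] (size 3, min 18) -> median=15
Step 7: insert 10 -> lo=[2, 6, 10, 12] (size 4, max 12) hi=[18, 31, 43] (size 3, min 18) -> median=12
Step 8: insert 3 -> lo=[2, 3, 6, 10] (size 4, max 10) hi=[12, 18, 31, 43] (size 4, min 12) -> median=11
Step 9: insert 17 -> lo=[2, 3, 6, 10, 12] (size 5, max 12) hi=[17, 18, 31, 43] (size 4, min 17) -> median=12

Answer: 12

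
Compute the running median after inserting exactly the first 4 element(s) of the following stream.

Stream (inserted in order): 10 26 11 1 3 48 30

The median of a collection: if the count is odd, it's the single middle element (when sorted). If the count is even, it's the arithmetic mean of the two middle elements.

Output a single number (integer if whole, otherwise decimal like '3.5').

Answer: 10.5

Derivation:
Step 1: insert 10 -> lo=[10] (size 1, max 10) hi=[] (size 0) -> median=10
Step 2: insert 26 -> lo=[10] (size 1, max 10) hi=[26] (size 1, min 26) -> median=18
Step 3: insert 11 -> lo=[10, 11] (size 2, max 11) hi=[26] (size 1, min 26) -> median=11
Step 4: insert 1 -> lo=[1, 10] (size 2, max 10) hi=[11, 26] (size 2, min 11) -> median=10.5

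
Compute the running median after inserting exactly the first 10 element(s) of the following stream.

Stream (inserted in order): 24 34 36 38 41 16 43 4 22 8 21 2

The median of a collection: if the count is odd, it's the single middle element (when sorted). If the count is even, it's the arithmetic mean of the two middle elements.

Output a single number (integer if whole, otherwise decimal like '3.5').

Step 1: insert 24 -> lo=[24] (size 1, max 24) hi=[] (size 0) -> median=24
Step 2: insert 34 -> lo=[24] (size 1, max 24) hi=[34] (size 1, min 34) -> median=29
Step 3: insert 36 -> lo=[24, 34] (size 2, max 34) hi=[36] (size 1, min 36) -> median=34
Step 4: insert 38 -> lo=[24, 34] (size 2, max 34) hi=[36, 38] (size 2, min 36) -> median=35
Step 5: insert 41 -> lo=[24, 34, 36] (size 3, max 36) hi=[38, 41] (size 2, min 38) -> median=36
Step 6: insert 16 -> lo=[16, 24, 34] (size 3, max 34) hi=[36, 38, 41] (size 3, min 36) -> median=35
Step 7: insert 43 -> lo=[16, 24, 34, 36] (size 4, max 36) hi=[38, 41, 43] (size 3, min 38) -> median=36
Step 8: insert 4 -> lo=[4, 16, 24, 34] (size 4, max 34) hi=[36, 38, 41, 43] (size 4, min 36) -> median=35
Step 9: insert 22 -> lo=[4, 16, 22, 24, 34] (size 5, max 34) hi=[36, 38, 41, 43] (size 4, min 36) -> median=34
Step 10: insert 8 -> lo=[4, 8, 16, 22, 24] (size 5, max 24) hi=[34, 36, 38, 41, 43] (size 5, min 34) -> median=29

Answer: 29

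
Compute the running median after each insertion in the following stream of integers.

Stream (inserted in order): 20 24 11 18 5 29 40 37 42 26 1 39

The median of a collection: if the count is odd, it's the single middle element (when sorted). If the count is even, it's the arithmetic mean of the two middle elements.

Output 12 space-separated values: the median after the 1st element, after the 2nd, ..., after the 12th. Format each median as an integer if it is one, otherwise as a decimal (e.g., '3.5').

Step 1: insert 20 -> lo=[20] (size 1, max 20) hi=[] (size 0) -> median=20
Step 2: insert 24 -> lo=[20] (size 1, max 20) hi=[24] (size 1, min 24) -> median=22
Step 3: insert 11 -> lo=[11, 20] (size 2, max 20) hi=[24] (size 1, min 24) -> median=20
Step 4: insert 18 -> lo=[11, 18] (size 2, max 18) hi=[20, 24] (size 2, min 20) -> median=19
Step 5: insert 5 -> lo=[5, 11, 18] (size 3, max 18) hi=[20, 24] (size 2, min 20) -> median=18
Step 6: insert 29 -> lo=[5, 11, 18] (size 3, max 18) hi=[20, 24, 29] (size 3, min 20) -> median=19
Step 7: insert 40 -> lo=[5, 11, 18, 20] (size 4, max 20) hi=[24, 29, 40] (size 3, min 24) -> median=20
Step 8: insert 37 -> lo=[5, 11, 18, 20] (size 4, max 20) hi=[24, 29, 37, 40] (size 4, min 24) -> median=22
Step 9: insert 42 -> lo=[5, 11, 18, 20, 24] (size 5, max 24) hi=[29, 37, 40, 42] (size 4, min 29) -> median=24
Step 10: insert 26 -> lo=[5, 11, 18, 20, 24] (size 5, max 24) hi=[26, 29, 37, 40, 42] (size 5, min 26) -> median=25
Step 11: insert 1 -> lo=[1, 5, 11, 18, 20, 24] (size 6, max 24) hi=[26, 29, 37, 40, 42] (size 5, min 26) -> median=24
Step 12: insert 39 -> lo=[1, 5, 11, 18, 20, 24] (size 6, max 24) hi=[26, 29, 37, 39, 40, 42] (size 6, min 26) -> median=25

Answer: 20 22 20 19 18 19 20 22 24 25 24 25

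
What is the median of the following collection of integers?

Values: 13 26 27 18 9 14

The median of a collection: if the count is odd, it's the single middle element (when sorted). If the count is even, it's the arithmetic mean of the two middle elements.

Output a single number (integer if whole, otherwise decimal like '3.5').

Answer: 16

Derivation:
Step 1: insert 13 -> lo=[13] (size 1, max 13) hi=[] (size 0) -> median=13
Step 2: insert 26 -> lo=[13] (size 1, max 13) hi=[26] (size 1, min 26) -> median=19.5
Step 3: insert 27 -> lo=[13, 26] (size 2, max 26) hi=[27] (size 1, min 27) -> median=26
Step 4: insert 18 -> lo=[13, 18] (size 2, max 18) hi=[26, 27] (size 2, min 26) -> median=22
Step 5: insert 9 -> lo=[9, 13, 18] (size 3, max 18) hi=[26, 27] (size 2, min 26) -> median=18
Step 6: insert 14 -> lo=[9, 13, 14] (size 3, max 14) hi=[18, 26, 27] (size 3, min 18) -> median=16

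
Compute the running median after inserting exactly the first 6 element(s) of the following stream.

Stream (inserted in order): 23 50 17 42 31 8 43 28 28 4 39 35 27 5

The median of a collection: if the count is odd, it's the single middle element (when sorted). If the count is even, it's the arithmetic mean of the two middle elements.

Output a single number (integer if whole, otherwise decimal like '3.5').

Answer: 27

Derivation:
Step 1: insert 23 -> lo=[23] (size 1, max 23) hi=[] (size 0) -> median=23
Step 2: insert 50 -> lo=[23] (size 1, max 23) hi=[50] (size 1, min 50) -> median=36.5
Step 3: insert 17 -> lo=[17, 23] (size 2, max 23) hi=[50] (size 1, min 50) -> median=23
Step 4: insert 42 -> lo=[17, 23] (size 2, max 23) hi=[42, 50] (size 2, min 42) -> median=32.5
Step 5: insert 31 -> lo=[17, 23, 31] (size 3, max 31) hi=[42, 50] (size 2, min 42) -> median=31
Step 6: insert 8 -> lo=[8, 17, 23] (size 3, max 23) hi=[31, 42, 50] (size 3, min 31) -> median=27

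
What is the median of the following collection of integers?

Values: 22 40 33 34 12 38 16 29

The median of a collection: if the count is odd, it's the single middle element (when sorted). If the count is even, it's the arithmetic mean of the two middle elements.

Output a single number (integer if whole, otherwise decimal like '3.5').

Step 1: insert 22 -> lo=[22] (size 1, max 22) hi=[] (size 0) -> median=22
Step 2: insert 40 -> lo=[22] (size 1, max 22) hi=[40] (size 1, min 40) -> median=31
Step 3: insert 33 -> lo=[22, 33] (size 2, max 33) hi=[40] (size 1, min 40) -> median=33
Step 4: insert 34 -> lo=[22, 33] (size 2, max 33) hi=[34, 40] (size 2, min 34) -> median=33.5
Step 5: insert 12 -> lo=[12, 22, 33] (size 3, max 33) hi=[34, 40] (size 2, min 34) -> median=33
Step 6: insert 38 -> lo=[12, 22, 33] (size 3, max 33) hi=[34, 38, 40] (size 3, min 34) -> median=33.5
Step 7: insert 16 -> lo=[12, 16, 22, 33] (size 4, max 33) hi=[34, 38, 40] (size 3, min 34) -> median=33
Step 8: insert 29 -> lo=[12, 16, 22, 29] (size 4, max 29) hi=[33, 34, 38, 40] (size 4, min 33) -> median=31

Answer: 31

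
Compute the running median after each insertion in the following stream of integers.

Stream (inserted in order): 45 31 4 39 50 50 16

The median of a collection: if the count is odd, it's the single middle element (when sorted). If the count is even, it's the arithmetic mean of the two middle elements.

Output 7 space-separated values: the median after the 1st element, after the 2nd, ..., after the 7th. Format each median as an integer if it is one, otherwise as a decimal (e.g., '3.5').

Step 1: insert 45 -> lo=[45] (size 1, max 45) hi=[] (size 0) -> median=45
Step 2: insert 31 -> lo=[31] (size 1, max 31) hi=[45] (size 1, min 45) -> median=38
Step 3: insert 4 -> lo=[4, 31] (size 2, max 31) hi=[45] (size 1, min 45) -> median=31
Step 4: insert 39 -> lo=[4, 31] (size 2, max 31) hi=[39, 45] (size 2, min 39) -> median=35
Step 5: insert 50 -> lo=[4, 31, 39] (size 3, max 39) hi=[45, 50] (size 2, min 45) -> median=39
Step 6: insert 50 -> lo=[4, 31, 39] (size 3, max 39) hi=[45, 50, 50] (size 3, min 45) -> median=42
Step 7: insert 16 -> lo=[4, 16, 31, 39] (size 4, max 39) hi=[45, 50, 50] (size 3, min 45) -> median=39

Answer: 45 38 31 35 39 42 39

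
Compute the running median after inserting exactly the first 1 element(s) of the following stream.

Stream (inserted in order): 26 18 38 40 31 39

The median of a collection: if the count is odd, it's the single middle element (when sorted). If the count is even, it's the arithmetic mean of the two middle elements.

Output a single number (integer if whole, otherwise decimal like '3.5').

Answer: 26

Derivation:
Step 1: insert 26 -> lo=[26] (size 1, max 26) hi=[] (size 0) -> median=26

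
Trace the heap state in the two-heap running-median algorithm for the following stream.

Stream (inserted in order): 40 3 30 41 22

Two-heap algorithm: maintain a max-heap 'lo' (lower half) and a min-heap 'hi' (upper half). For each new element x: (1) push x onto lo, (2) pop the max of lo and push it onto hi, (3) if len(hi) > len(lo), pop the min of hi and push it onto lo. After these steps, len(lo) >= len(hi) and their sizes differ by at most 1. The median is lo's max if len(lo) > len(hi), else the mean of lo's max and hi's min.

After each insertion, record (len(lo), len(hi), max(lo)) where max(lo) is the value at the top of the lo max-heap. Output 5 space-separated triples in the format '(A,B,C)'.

Answer: (1,0,40) (1,1,3) (2,1,30) (2,2,30) (3,2,30)

Derivation:
Step 1: insert 40 -> lo=[40] hi=[] -> (len(lo)=1, len(hi)=0, max(lo)=40)
Step 2: insert 3 -> lo=[3] hi=[40] -> (len(lo)=1, len(hi)=1, max(lo)=3)
Step 3: insert 30 -> lo=[3, 30] hi=[40] -> (len(lo)=2, len(hi)=1, max(lo)=30)
Step 4: insert 41 -> lo=[3, 30] hi=[40, 41] -> (len(lo)=2, len(hi)=2, max(lo)=30)
Step 5: insert 22 -> lo=[3, 22, 30] hi=[40, 41] -> (len(lo)=3, len(hi)=2, max(lo)=30)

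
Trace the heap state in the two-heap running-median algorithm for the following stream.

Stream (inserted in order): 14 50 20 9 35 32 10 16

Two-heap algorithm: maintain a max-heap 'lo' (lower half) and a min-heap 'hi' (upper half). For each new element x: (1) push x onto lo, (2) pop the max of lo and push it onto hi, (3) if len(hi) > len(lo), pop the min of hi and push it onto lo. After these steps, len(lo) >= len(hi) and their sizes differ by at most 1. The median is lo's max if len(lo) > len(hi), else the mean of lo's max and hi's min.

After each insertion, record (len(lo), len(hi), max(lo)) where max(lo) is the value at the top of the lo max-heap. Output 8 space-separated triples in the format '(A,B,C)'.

Answer: (1,0,14) (1,1,14) (2,1,20) (2,2,14) (3,2,20) (3,3,20) (4,3,20) (4,4,16)

Derivation:
Step 1: insert 14 -> lo=[14] hi=[] -> (len(lo)=1, len(hi)=0, max(lo)=14)
Step 2: insert 50 -> lo=[14] hi=[50] -> (len(lo)=1, len(hi)=1, max(lo)=14)
Step 3: insert 20 -> lo=[14, 20] hi=[50] -> (len(lo)=2, len(hi)=1, max(lo)=20)
Step 4: insert 9 -> lo=[9, 14] hi=[20, 50] -> (len(lo)=2, len(hi)=2, max(lo)=14)
Step 5: insert 35 -> lo=[9, 14, 20] hi=[35, 50] -> (len(lo)=3, len(hi)=2, max(lo)=20)
Step 6: insert 32 -> lo=[9, 14, 20] hi=[32, 35, 50] -> (len(lo)=3, len(hi)=3, max(lo)=20)
Step 7: insert 10 -> lo=[9, 10, 14, 20] hi=[32, 35, 50] -> (len(lo)=4, len(hi)=3, max(lo)=20)
Step 8: insert 16 -> lo=[9, 10, 14, 16] hi=[20, 32, 35, 50] -> (len(lo)=4, len(hi)=4, max(lo)=16)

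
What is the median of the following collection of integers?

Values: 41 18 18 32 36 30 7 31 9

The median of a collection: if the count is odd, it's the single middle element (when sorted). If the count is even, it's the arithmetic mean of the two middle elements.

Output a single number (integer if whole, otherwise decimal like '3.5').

Answer: 30

Derivation:
Step 1: insert 41 -> lo=[41] (size 1, max 41) hi=[] (size 0) -> median=41
Step 2: insert 18 -> lo=[18] (size 1, max 18) hi=[41] (size 1, min 41) -> median=29.5
Step 3: insert 18 -> lo=[18, 18] (size 2, max 18) hi=[41] (size 1, min 41) -> median=18
Step 4: insert 32 -> lo=[18, 18] (size 2, max 18) hi=[32, 41] (size 2, min 32) -> median=25
Step 5: insert 36 -> lo=[18, 18, 32] (size 3, max 32) hi=[36, 41] (size 2, min 36) -> median=32
Step 6: insert 30 -> lo=[18, 18, 30] (size 3, max 30) hi=[32, 36, 41] (size 3, min 32) -> median=31
Step 7: insert 7 -> lo=[7, 18, 18, 30] (size 4, max 30) hi=[32, 36, 41] (size 3, min 32) -> median=30
Step 8: insert 31 -> lo=[7, 18, 18, 30] (size 4, max 30) hi=[31, 32, 36, 41] (size 4, min 31) -> median=30.5
Step 9: insert 9 -> lo=[7, 9, 18, 18, 30] (size 5, max 30) hi=[31, 32, 36, 41] (size 4, min 31) -> median=30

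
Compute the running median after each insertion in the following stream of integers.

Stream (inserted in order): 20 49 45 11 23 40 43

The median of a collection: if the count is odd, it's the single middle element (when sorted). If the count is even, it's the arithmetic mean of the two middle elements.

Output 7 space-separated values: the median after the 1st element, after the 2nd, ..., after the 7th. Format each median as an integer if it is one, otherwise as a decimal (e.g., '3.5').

Answer: 20 34.5 45 32.5 23 31.5 40

Derivation:
Step 1: insert 20 -> lo=[20] (size 1, max 20) hi=[] (size 0) -> median=20
Step 2: insert 49 -> lo=[20] (size 1, max 20) hi=[49] (size 1, min 49) -> median=34.5
Step 3: insert 45 -> lo=[20, 45] (size 2, max 45) hi=[49] (size 1, min 49) -> median=45
Step 4: insert 11 -> lo=[11, 20] (size 2, max 20) hi=[45, 49] (size 2, min 45) -> median=32.5
Step 5: insert 23 -> lo=[11, 20, 23] (size 3, max 23) hi=[45, 49] (size 2, min 45) -> median=23
Step 6: insert 40 -> lo=[11, 20, 23] (size 3, max 23) hi=[40, 45, 49] (size 3, min 40) -> median=31.5
Step 7: insert 43 -> lo=[11, 20, 23, 40] (size 4, max 40) hi=[43, 45, 49] (size 3, min 43) -> median=40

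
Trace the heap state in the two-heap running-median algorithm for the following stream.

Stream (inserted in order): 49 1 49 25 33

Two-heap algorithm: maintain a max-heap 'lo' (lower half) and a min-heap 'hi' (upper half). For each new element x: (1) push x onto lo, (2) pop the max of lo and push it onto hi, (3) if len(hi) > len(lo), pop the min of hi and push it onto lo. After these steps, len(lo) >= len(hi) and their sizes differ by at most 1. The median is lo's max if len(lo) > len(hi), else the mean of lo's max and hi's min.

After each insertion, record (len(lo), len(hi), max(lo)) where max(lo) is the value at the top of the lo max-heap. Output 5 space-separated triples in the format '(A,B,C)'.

Step 1: insert 49 -> lo=[49] hi=[] -> (len(lo)=1, len(hi)=0, max(lo)=49)
Step 2: insert 1 -> lo=[1] hi=[49] -> (len(lo)=1, len(hi)=1, max(lo)=1)
Step 3: insert 49 -> lo=[1, 49] hi=[49] -> (len(lo)=2, len(hi)=1, max(lo)=49)
Step 4: insert 25 -> lo=[1, 25] hi=[49, 49] -> (len(lo)=2, len(hi)=2, max(lo)=25)
Step 5: insert 33 -> lo=[1, 25, 33] hi=[49, 49] -> (len(lo)=3, len(hi)=2, max(lo)=33)

Answer: (1,0,49) (1,1,1) (2,1,49) (2,2,25) (3,2,33)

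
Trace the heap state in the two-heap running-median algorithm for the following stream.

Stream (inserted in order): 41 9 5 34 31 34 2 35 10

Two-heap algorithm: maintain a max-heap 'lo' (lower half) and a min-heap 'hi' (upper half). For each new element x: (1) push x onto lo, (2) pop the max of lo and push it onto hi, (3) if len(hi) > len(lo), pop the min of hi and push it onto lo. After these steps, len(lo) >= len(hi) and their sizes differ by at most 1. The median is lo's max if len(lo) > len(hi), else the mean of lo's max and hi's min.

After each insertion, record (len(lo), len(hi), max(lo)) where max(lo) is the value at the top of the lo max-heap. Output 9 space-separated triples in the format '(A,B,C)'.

Step 1: insert 41 -> lo=[41] hi=[] -> (len(lo)=1, len(hi)=0, max(lo)=41)
Step 2: insert 9 -> lo=[9] hi=[41] -> (len(lo)=1, len(hi)=1, max(lo)=9)
Step 3: insert 5 -> lo=[5, 9] hi=[41] -> (len(lo)=2, len(hi)=1, max(lo)=9)
Step 4: insert 34 -> lo=[5, 9] hi=[34, 41] -> (len(lo)=2, len(hi)=2, max(lo)=9)
Step 5: insert 31 -> lo=[5, 9, 31] hi=[34, 41] -> (len(lo)=3, len(hi)=2, max(lo)=31)
Step 6: insert 34 -> lo=[5, 9, 31] hi=[34, 34, 41] -> (len(lo)=3, len(hi)=3, max(lo)=31)
Step 7: insert 2 -> lo=[2, 5, 9, 31] hi=[34, 34, 41] -> (len(lo)=4, len(hi)=3, max(lo)=31)
Step 8: insert 35 -> lo=[2, 5, 9, 31] hi=[34, 34, 35, 41] -> (len(lo)=4, len(hi)=4, max(lo)=31)
Step 9: insert 10 -> lo=[2, 5, 9, 10, 31] hi=[34, 34, 35, 41] -> (len(lo)=5, len(hi)=4, max(lo)=31)

Answer: (1,0,41) (1,1,9) (2,1,9) (2,2,9) (3,2,31) (3,3,31) (4,3,31) (4,4,31) (5,4,31)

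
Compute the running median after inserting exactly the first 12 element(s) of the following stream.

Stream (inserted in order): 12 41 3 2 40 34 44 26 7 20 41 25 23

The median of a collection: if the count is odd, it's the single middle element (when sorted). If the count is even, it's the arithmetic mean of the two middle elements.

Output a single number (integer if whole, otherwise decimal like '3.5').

Answer: 25.5

Derivation:
Step 1: insert 12 -> lo=[12] (size 1, max 12) hi=[] (size 0) -> median=12
Step 2: insert 41 -> lo=[12] (size 1, max 12) hi=[41] (size 1, min 41) -> median=26.5
Step 3: insert 3 -> lo=[3, 12] (size 2, max 12) hi=[41] (size 1, min 41) -> median=12
Step 4: insert 2 -> lo=[2, 3] (size 2, max 3) hi=[12, 41] (size 2, min 12) -> median=7.5
Step 5: insert 40 -> lo=[2, 3, 12] (size 3, max 12) hi=[40, 41] (size 2, min 40) -> median=12
Step 6: insert 34 -> lo=[2, 3, 12] (size 3, max 12) hi=[34, 40, 41] (size 3, min 34) -> median=23
Step 7: insert 44 -> lo=[2, 3, 12, 34] (size 4, max 34) hi=[40, 41, 44] (size 3, min 40) -> median=34
Step 8: insert 26 -> lo=[2, 3, 12, 26] (size 4, max 26) hi=[34, 40, 41, 44] (size 4, min 34) -> median=30
Step 9: insert 7 -> lo=[2, 3, 7, 12, 26] (size 5, max 26) hi=[34, 40, 41, 44] (size 4, min 34) -> median=26
Step 10: insert 20 -> lo=[2, 3, 7, 12, 20] (size 5, max 20) hi=[26, 34, 40, 41, 44] (size 5, min 26) -> median=23
Step 11: insert 41 -> lo=[2, 3, 7, 12, 20, 26] (size 6, max 26) hi=[34, 40, 41, 41, 44] (size 5, min 34) -> median=26
Step 12: insert 25 -> lo=[2, 3, 7, 12, 20, 25] (size 6, max 25) hi=[26, 34, 40, 41, 41, 44] (size 6, min 26) -> median=25.5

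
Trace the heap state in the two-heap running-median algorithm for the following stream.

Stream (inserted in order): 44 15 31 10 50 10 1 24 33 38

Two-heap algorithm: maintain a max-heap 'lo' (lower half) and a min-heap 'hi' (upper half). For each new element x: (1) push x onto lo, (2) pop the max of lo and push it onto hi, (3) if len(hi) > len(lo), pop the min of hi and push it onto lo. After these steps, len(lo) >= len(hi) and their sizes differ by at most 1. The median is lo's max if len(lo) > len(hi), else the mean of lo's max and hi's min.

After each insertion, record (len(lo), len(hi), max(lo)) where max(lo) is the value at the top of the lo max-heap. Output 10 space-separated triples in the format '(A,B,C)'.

Step 1: insert 44 -> lo=[44] hi=[] -> (len(lo)=1, len(hi)=0, max(lo)=44)
Step 2: insert 15 -> lo=[15] hi=[44] -> (len(lo)=1, len(hi)=1, max(lo)=15)
Step 3: insert 31 -> lo=[15, 31] hi=[44] -> (len(lo)=2, len(hi)=1, max(lo)=31)
Step 4: insert 10 -> lo=[10, 15] hi=[31, 44] -> (len(lo)=2, len(hi)=2, max(lo)=15)
Step 5: insert 50 -> lo=[10, 15, 31] hi=[44, 50] -> (len(lo)=3, len(hi)=2, max(lo)=31)
Step 6: insert 10 -> lo=[10, 10, 15] hi=[31, 44, 50] -> (len(lo)=3, len(hi)=3, max(lo)=15)
Step 7: insert 1 -> lo=[1, 10, 10, 15] hi=[31, 44, 50] -> (len(lo)=4, len(hi)=3, max(lo)=15)
Step 8: insert 24 -> lo=[1, 10, 10, 15] hi=[24, 31, 44, 50] -> (len(lo)=4, len(hi)=4, max(lo)=15)
Step 9: insert 33 -> lo=[1, 10, 10, 15, 24] hi=[31, 33, 44, 50] -> (len(lo)=5, len(hi)=4, max(lo)=24)
Step 10: insert 38 -> lo=[1, 10, 10, 15, 24] hi=[31, 33, 38, 44, 50] -> (len(lo)=5, len(hi)=5, max(lo)=24)

Answer: (1,0,44) (1,1,15) (2,1,31) (2,2,15) (3,2,31) (3,3,15) (4,3,15) (4,4,15) (5,4,24) (5,5,24)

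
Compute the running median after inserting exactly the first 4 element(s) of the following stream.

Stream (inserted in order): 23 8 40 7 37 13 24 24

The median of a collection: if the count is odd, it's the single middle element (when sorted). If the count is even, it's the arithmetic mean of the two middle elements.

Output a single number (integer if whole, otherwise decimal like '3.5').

Step 1: insert 23 -> lo=[23] (size 1, max 23) hi=[] (size 0) -> median=23
Step 2: insert 8 -> lo=[8] (size 1, max 8) hi=[23] (size 1, min 23) -> median=15.5
Step 3: insert 40 -> lo=[8, 23] (size 2, max 23) hi=[40] (size 1, min 40) -> median=23
Step 4: insert 7 -> lo=[7, 8] (size 2, max 8) hi=[23, 40] (size 2, min 23) -> median=15.5

Answer: 15.5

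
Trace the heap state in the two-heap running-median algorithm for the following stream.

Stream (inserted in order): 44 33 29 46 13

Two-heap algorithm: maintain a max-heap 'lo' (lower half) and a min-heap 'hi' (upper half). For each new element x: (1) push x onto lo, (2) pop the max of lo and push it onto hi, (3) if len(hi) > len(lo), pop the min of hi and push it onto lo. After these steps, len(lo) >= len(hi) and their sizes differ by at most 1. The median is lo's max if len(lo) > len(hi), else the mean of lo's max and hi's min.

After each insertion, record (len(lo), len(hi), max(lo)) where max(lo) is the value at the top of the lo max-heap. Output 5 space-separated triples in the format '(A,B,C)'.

Answer: (1,0,44) (1,1,33) (2,1,33) (2,2,33) (3,2,33)

Derivation:
Step 1: insert 44 -> lo=[44] hi=[] -> (len(lo)=1, len(hi)=0, max(lo)=44)
Step 2: insert 33 -> lo=[33] hi=[44] -> (len(lo)=1, len(hi)=1, max(lo)=33)
Step 3: insert 29 -> lo=[29, 33] hi=[44] -> (len(lo)=2, len(hi)=1, max(lo)=33)
Step 4: insert 46 -> lo=[29, 33] hi=[44, 46] -> (len(lo)=2, len(hi)=2, max(lo)=33)
Step 5: insert 13 -> lo=[13, 29, 33] hi=[44, 46] -> (len(lo)=3, len(hi)=2, max(lo)=33)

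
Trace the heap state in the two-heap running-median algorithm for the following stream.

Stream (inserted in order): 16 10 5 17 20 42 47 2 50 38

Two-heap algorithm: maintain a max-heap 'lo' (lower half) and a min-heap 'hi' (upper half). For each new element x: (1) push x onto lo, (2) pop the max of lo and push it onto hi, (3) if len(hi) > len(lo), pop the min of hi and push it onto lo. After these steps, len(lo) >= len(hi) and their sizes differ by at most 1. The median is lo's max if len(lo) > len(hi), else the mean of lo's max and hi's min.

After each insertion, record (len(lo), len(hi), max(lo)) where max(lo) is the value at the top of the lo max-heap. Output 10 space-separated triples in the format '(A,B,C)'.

Answer: (1,0,16) (1,1,10) (2,1,10) (2,2,10) (3,2,16) (3,3,16) (4,3,17) (4,4,16) (5,4,17) (5,5,17)

Derivation:
Step 1: insert 16 -> lo=[16] hi=[] -> (len(lo)=1, len(hi)=0, max(lo)=16)
Step 2: insert 10 -> lo=[10] hi=[16] -> (len(lo)=1, len(hi)=1, max(lo)=10)
Step 3: insert 5 -> lo=[5, 10] hi=[16] -> (len(lo)=2, len(hi)=1, max(lo)=10)
Step 4: insert 17 -> lo=[5, 10] hi=[16, 17] -> (len(lo)=2, len(hi)=2, max(lo)=10)
Step 5: insert 20 -> lo=[5, 10, 16] hi=[17, 20] -> (len(lo)=3, len(hi)=2, max(lo)=16)
Step 6: insert 42 -> lo=[5, 10, 16] hi=[17, 20, 42] -> (len(lo)=3, len(hi)=3, max(lo)=16)
Step 7: insert 47 -> lo=[5, 10, 16, 17] hi=[20, 42, 47] -> (len(lo)=4, len(hi)=3, max(lo)=17)
Step 8: insert 2 -> lo=[2, 5, 10, 16] hi=[17, 20, 42, 47] -> (len(lo)=4, len(hi)=4, max(lo)=16)
Step 9: insert 50 -> lo=[2, 5, 10, 16, 17] hi=[20, 42, 47, 50] -> (len(lo)=5, len(hi)=4, max(lo)=17)
Step 10: insert 38 -> lo=[2, 5, 10, 16, 17] hi=[20, 38, 42, 47, 50] -> (len(lo)=5, len(hi)=5, max(lo)=17)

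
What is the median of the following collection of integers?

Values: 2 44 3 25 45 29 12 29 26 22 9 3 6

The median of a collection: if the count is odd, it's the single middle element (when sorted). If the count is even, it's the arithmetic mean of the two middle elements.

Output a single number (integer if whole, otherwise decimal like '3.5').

Step 1: insert 2 -> lo=[2] (size 1, max 2) hi=[] (size 0) -> median=2
Step 2: insert 44 -> lo=[2] (size 1, max 2) hi=[44] (size 1, min 44) -> median=23
Step 3: insert 3 -> lo=[2, 3] (size 2, max 3) hi=[44] (size 1, min 44) -> median=3
Step 4: insert 25 -> lo=[2, 3] (size 2, max 3) hi=[25, 44] (size 2, min 25) -> median=14
Step 5: insert 45 -> lo=[2, 3, 25] (size 3, max 25) hi=[44, 45] (size 2, min 44) -> median=25
Step 6: insert 29 -> lo=[2, 3, 25] (size 3, max 25) hi=[29, 44, 45] (size 3, min 29) -> median=27
Step 7: insert 12 -> lo=[2, 3, 12, 25] (size 4, max 25) hi=[29, 44, 45] (size 3, min 29) -> median=25
Step 8: insert 29 -> lo=[2, 3, 12, 25] (size 4, max 25) hi=[29, 29, 44, 45] (size 4, min 29) -> median=27
Step 9: insert 26 -> lo=[2, 3, 12, 25, 26] (size 5, max 26) hi=[29, 29, 44, 45] (size 4, min 29) -> median=26
Step 10: insert 22 -> lo=[2, 3, 12, 22, 25] (size 5, max 25) hi=[26, 29, 29, 44, 45] (size 5, min 26) -> median=25.5
Step 11: insert 9 -> lo=[2, 3, 9, 12, 22, 25] (size 6, max 25) hi=[26, 29, 29, 44, 45] (size 5, min 26) -> median=25
Step 12: insert 3 -> lo=[2, 3, 3, 9, 12, 22] (size 6, max 22) hi=[25, 26, 29, 29, 44, 45] (size 6, min 25) -> median=23.5
Step 13: insert 6 -> lo=[2, 3, 3, 6, 9, 12, 22] (size 7, max 22) hi=[25, 26, 29, 29, 44, 45] (size 6, min 25) -> median=22

Answer: 22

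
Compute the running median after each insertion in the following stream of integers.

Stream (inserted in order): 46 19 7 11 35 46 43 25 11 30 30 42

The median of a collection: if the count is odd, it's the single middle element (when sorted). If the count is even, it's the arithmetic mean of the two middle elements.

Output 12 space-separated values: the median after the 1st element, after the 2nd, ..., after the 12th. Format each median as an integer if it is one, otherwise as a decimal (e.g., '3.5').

Step 1: insert 46 -> lo=[46] (size 1, max 46) hi=[] (size 0) -> median=46
Step 2: insert 19 -> lo=[19] (size 1, max 19) hi=[46] (size 1, min 46) -> median=32.5
Step 3: insert 7 -> lo=[7, 19] (size 2, max 19) hi=[46] (size 1, min 46) -> median=19
Step 4: insert 11 -> lo=[7, 11] (size 2, max 11) hi=[19, 46] (size 2, min 19) -> median=15
Step 5: insert 35 -> lo=[7, 11, 19] (size 3, max 19) hi=[35, 46] (size 2, min 35) -> median=19
Step 6: insert 46 -> lo=[7, 11, 19] (size 3, max 19) hi=[35, 46, 46] (size 3, min 35) -> median=27
Step 7: insert 43 -> lo=[7, 11, 19, 35] (size 4, max 35) hi=[43, 46, 46] (size 3, min 43) -> median=35
Step 8: insert 25 -> lo=[7, 11, 19, 25] (size 4, max 25) hi=[35, 43, 46, 46] (size 4, min 35) -> median=30
Step 9: insert 11 -> lo=[7, 11, 11, 19, 25] (size 5, max 25) hi=[35, 43, 46, 46] (size 4, min 35) -> median=25
Step 10: insert 30 -> lo=[7, 11, 11, 19, 25] (size 5, max 25) hi=[30, 35, 43, 46, 46] (size 5, min 30) -> median=27.5
Step 11: insert 30 -> lo=[7, 11, 11, 19, 25, 30] (size 6, max 30) hi=[30, 35, 43, 46, 46] (size 5, min 30) -> median=30
Step 12: insert 42 -> lo=[7, 11, 11, 19, 25, 30] (size 6, max 30) hi=[30, 35, 42, 43, 46, 46] (size 6, min 30) -> median=30

Answer: 46 32.5 19 15 19 27 35 30 25 27.5 30 30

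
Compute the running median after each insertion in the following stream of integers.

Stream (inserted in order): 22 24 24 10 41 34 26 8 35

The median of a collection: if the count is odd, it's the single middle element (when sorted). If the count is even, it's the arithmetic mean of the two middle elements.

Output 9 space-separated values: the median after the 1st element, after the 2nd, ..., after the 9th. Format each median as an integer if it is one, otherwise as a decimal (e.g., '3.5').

Step 1: insert 22 -> lo=[22] (size 1, max 22) hi=[] (size 0) -> median=22
Step 2: insert 24 -> lo=[22] (size 1, max 22) hi=[24] (size 1, min 24) -> median=23
Step 3: insert 24 -> lo=[22, 24] (size 2, max 24) hi=[24] (size 1, min 24) -> median=24
Step 4: insert 10 -> lo=[10, 22] (size 2, max 22) hi=[24, 24] (size 2, min 24) -> median=23
Step 5: insert 41 -> lo=[10, 22, 24] (size 3, max 24) hi=[24, 41] (size 2, min 24) -> median=24
Step 6: insert 34 -> lo=[10, 22, 24] (size 3, max 24) hi=[24, 34, 41] (size 3, min 24) -> median=24
Step 7: insert 26 -> lo=[10, 22, 24, 24] (size 4, max 24) hi=[26, 34, 41] (size 3, min 26) -> median=24
Step 8: insert 8 -> lo=[8, 10, 22, 24] (size 4, max 24) hi=[24, 26, 34, 41] (size 4, min 24) -> median=24
Step 9: insert 35 -> lo=[8, 10, 22, 24, 24] (size 5, max 24) hi=[26, 34, 35, 41] (size 4, min 26) -> median=24

Answer: 22 23 24 23 24 24 24 24 24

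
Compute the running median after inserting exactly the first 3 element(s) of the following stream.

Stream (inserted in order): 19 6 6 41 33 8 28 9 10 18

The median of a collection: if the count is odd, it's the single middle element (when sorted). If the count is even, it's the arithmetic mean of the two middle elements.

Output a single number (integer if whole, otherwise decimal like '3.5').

Step 1: insert 19 -> lo=[19] (size 1, max 19) hi=[] (size 0) -> median=19
Step 2: insert 6 -> lo=[6] (size 1, max 6) hi=[19] (size 1, min 19) -> median=12.5
Step 3: insert 6 -> lo=[6, 6] (size 2, max 6) hi=[19] (size 1, min 19) -> median=6

Answer: 6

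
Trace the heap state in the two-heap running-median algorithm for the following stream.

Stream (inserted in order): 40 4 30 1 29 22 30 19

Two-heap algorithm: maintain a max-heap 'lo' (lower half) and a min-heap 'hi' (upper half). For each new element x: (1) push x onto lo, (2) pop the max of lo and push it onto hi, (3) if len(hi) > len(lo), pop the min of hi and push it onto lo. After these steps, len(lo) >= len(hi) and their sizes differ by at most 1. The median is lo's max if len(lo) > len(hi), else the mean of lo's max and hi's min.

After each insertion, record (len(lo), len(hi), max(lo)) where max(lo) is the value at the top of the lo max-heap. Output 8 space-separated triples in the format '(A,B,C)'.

Answer: (1,0,40) (1,1,4) (2,1,30) (2,2,4) (3,2,29) (3,3,22) (4,3,29) (4,4,22)

Derivation:
Step 1: insert 40 -> lo=[40] hi=[] -> (len(lo)=1, len(hi)=0, max(lo)=40)
Step 2: insert 4 -> lo=[4] hi=[40] -> (len(lo)=1, len(hi)=1, max(lo)=4)
Step 3: insert 30 -> lo=[4, 30] hi=[40] -> (len(lo)=2, len(hi)=1, max(lo)=30)
Step 4: insert 1 -> lo=[1, 4] hi=[30, 40] -> (len(lo)=2, len(hi)=2, max(lo)=4)
Step 5: insert 29 -> lo=[1, 4, 29] hi=[30, 40] -> (len(lo)=3, len(hi)=2, max(lo)=29)
Step 6: insert 22 -> lo=[1, 4, 22] hi=[29, 30, 40] -> (len(lo)=3, len(hi)=3, max(lo)=22)
Step 7: insert 30 -> lo=[1, 4, 22, 29] hi=[30, 30, 40] -> (len(lo)=4, len(hi)=3, max(lo)=29)
Step 8: insert 19 -> lo=[1, 4, 19, 22] hi=[29, 30, 30, 40] -> (len(lo)=4, len(hi)=4, max(lo)=22)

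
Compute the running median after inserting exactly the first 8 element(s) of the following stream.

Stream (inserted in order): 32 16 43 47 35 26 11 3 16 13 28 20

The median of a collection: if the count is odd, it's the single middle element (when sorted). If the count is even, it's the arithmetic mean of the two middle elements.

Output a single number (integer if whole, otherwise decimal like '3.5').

Answer: 29

Derivation:
Step 1: insert 32 -> lo=[32] (size 1, max 32) hi=[] (size 0) -> median=32
Step 2: insert 16 -> lo=[16] (size 1, max 16) hi=[32] (size 1, min 32) -> median=24
Step 3: insert 43 -> lo=[16, 32] (size 2, max 32) hi=[43] (size 1, min 43) -> median=32
Step 4: insert 47 -> lo=[16, 32] (size 2, max 32) hi=[43, 47] (size 2, min 43) -> median=37.5
Step 5: insert 35 -> lo=[16, 32, 35] (size 3, max 35) hi=[43, 47] (size 2, min 43) -> median=35
Step 6: insert 26 -> lo=[16, 26, 32] (size 3, max 32) hi=[35, 43, 47] (size 3, min 35) -> median=33.5
Step 7: insert 11 -> lo=[11, 16, 26, 32] (size 4, max 32) hi=[35, 43, 47] (size 3, min 35) -> median=32
Step 8: insert 3 -> lo=[3, 11, 16, 26] (size 4, max 26) hi=[32, 35, 43, 47] (size 4, min 32) -> median=29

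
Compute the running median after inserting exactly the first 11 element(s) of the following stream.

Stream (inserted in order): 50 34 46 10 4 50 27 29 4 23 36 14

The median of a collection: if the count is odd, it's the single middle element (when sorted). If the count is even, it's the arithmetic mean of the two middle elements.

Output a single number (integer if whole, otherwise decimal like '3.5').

Step 1: insert 50 -> lo=[50] (size 1, max 50) hi=[] (size 0) -> median=50
Step 2: insert 34 -> lo=[34] (size 1, max 34) hi=[50] (size 1, min 50) -> median=42
Step 3: insert 46 -> lo=[34, 46] (size 2, max 46) hi=[50] (size 1, min 50) -> median=46
Step 4: insert 10 -> lo=[10, 34] (size 2, max 34) hi=[46, 50] (size 2, min 46) -> median=40
Step 5: insert 4 -> lo=[4, 10, 34] (size 3, max 34) hi=[46, 50] (size 2, min 46) -> median=34
Step 6: insert 50 -> lo=[4, 10, 34] (size 3, max 34) hi=[46, 50, 50] (size 3, min 46) -> median=40
Step 7: insert 27 -> lo=[4, 10, 27, 34] (size 4, max 34) hi=[46, 50, 50] (size 3, min 46) -> median=34
Step 8: insert 29 -> lo=[4, 10, 27, 29] (size 4, max 29) hi=[34, 46, 50, 50] (size 4, min 34) -> median=31.5
Step 9: insert 4 -> lo=[4, 4, 10, 27, 29] (size 5, max 29) hi=[34, 46, 50, 50] (size 4, min 34) -> median=29
Step 10: insert 23 -> lo=[4, 4, 10, 23, 27] (size 5, max 27) hi=[29, 34, 46, 50, 50] (size 5, min 29) -> median=28
Step 11: insert 36 -> lo=[4, 4, 10, 23, 27, 29] (size 6, max 29) hi=[34, 36, 46, 50, 50] (size 5, min 34) -> median=29

Answer: 29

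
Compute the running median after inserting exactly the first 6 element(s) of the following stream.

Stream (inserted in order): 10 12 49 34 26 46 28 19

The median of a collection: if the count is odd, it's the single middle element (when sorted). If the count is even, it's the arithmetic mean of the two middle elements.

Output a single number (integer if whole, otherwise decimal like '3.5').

Step 1: insert 10 -> lo=[10] (size 1, max 10) hi=[] (size 0) -> median=10
Step 2: insert 12 -> lo=[10] (size 1, max 10) hi=[12] (size 1, min 12) -> median=11
Step 3: insert 49 -> lo=[10, 12] (size 2, max 12) hi=[49] (size 1, min 49) -> median=12
Step 4: insert 34 -> lo=[10, 12] (size 2, max 12) hi=[34, 49] (size 2, min 34) -> median=23
Step 5: insert 26 -> lo=[10, 12, 26] (size 3, max 26) hi=[34, 49] (size 2, min 34) -> median=26
Step 6: insert 46 -> lo=[10, 12, 26] (size 3, max 26) hi=[34, 46, 49] (size 3, min 34) -> median=30

Answer: 30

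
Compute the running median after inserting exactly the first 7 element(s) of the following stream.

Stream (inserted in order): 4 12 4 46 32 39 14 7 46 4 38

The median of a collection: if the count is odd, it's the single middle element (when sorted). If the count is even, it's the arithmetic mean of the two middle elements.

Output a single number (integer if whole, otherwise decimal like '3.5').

Step 1: insert 4 -> lo=[4] (size 1, max 4) hi=[] (size 0) -> median=4
Step 2: insert 12 -> lo=[4] (size 1, max 4) hi=[12] (size 1, min 12) -> median=8
Step 3: insert 4 -> lo=[4, 4] (size 2, max 4) hi=[12] (size 1, min 12) -> median=4
Step 4: insert 46 -> lo=[4, 4] (size 2, max 4) hi=[12, 46] (size 2, min 12) -> median=8
Step 5: insert 32 -> lo=[4, 4, 12] (size 3, max 12) hi=[32, 46] (size 2, min 32) -> median=12
Step 6: insert 39 -> lo=[4, 4, 12] (size 3, max 12) hi=[32, 39, 46] (size 3, min 32) -> median=22
Step 7: insert 14 -> lo=[4, 4, 12, 14] (size 4, max 14) hi=[32, 39, 46] (size 3, min 32) -> median=14

Answer: 14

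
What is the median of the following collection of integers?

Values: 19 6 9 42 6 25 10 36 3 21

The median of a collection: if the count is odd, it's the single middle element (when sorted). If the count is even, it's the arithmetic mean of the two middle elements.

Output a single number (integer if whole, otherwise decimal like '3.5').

Step 1: insert 19 -> lo=[19] (size 1, max 19) hi=[] (size 0) -> median=19
Step 2: insert 6 -> lo=[6] (size 1, max 6) hi=[19] (size 1, min 19) -> median=12.5
Step 3: insert 9 -> lo=[6, 9] (size 2, max 9) hi=[19] (size 1, min 19) -> median=9
Step 4: insert 42 -> lo=[6, 9] (size 2, max 9) hi=[19, 42] (size 2, min 19) -> median=14
Step 5: insert 6 -> lo=[6, 6, 9] (size 3, max 9) hi=[19, 42] (size 2, min 19) -> median=9
Step 6: insert 25 -> lo=[6, 6, 9] (size 3, max 9) hi=[19, 25, 42] (size 3, min 19) -> median=14
Step 7: insert 10 -> lo=[6, 6, 9, 10] (size 4, max 10) hi=[19, 25, 42] (size 3, min 19) -> median=10
Step 8: insert 36 -> lo=[6, 6, 9, 10] (size 4, max 10) hi=[19, 25, 36, 42] (size 4, min 19) -> median=14.5
Step 9: insert 3 -> lo=[3, 6, 6, 9, 10] (size 5, max 10) hi=[19, 25, 36, 42] (size 4, min 19) -> median=10
Step 10: insert 21 -> lo=[3, 6, 6, 9, 10] (size 5, max 10) hi=[19, 21, 25, 36, 42] (size 5, min 19) -> median=14.5

Answer: 14.5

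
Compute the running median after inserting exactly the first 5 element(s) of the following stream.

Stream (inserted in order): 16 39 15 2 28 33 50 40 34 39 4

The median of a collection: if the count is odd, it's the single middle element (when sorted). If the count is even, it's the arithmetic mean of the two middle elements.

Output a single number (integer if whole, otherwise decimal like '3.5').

Answer: 16

Derivation:
Step 1: insert 16 -> lo=[16] (size 1, max 16) hi=[] (size 0) -> median=16
Step 2: insert 39 -> lo=[16] (size 1, max 16) hi=[39] (size 1, min 39) -> median=27.5
Step 3: insert 15 -> lo=[15, 16] (size 2, max 16) hi=[39] (size 1, min 39) -> median=16
Step 4: insert 2 -> lo=[2, 15] (size 2, max 15) hi=[16, 39] (size 2, min 16) -> median=15.5
Step 5: insert 28 -> lo=[2, 15, 16] (size 3, max 16) hi=[28, 39] (size 2, min 28) -> median=16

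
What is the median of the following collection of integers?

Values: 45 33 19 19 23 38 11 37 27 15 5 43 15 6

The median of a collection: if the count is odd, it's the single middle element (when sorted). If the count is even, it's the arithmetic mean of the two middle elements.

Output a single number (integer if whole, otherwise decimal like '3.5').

Answer: 21

Derivation:
Step 1: insert 45 -> lo=[45] (size 1, max 45) hi=[] (size 0) -> median=45
Step 2: insert 33 -> lo=[33] (size 1, max 33) hi=[45] (size 1, min 45) -> median=39
Step 3: insert 19 -> lo=[19, 33] (size 2, max 33) hi=[45] (size 1, min 45) -> median=33
Step 4: insert 19 -> lo=[19, 19] (size 2, max 19) hi=[33, 45] (size 2, min 33) -> median=26
Step 5: insert 23 -> lo=[19, 19, 23] (size 3, max 23) hi=[33, 45] (size 2, min 33) -> median=23
Step 6: insert 38 -> lo=[19, 19, 23] (size 3, max 23) hi=[33, 38, 45] (size 3, min 33) -> median=28
Step 7: insert 11 -> lo=[11, 19, 19, 23] (size 4, max 23) hi=[33, 38, 45] (size 3, min 33) -> median=23
Step 8: insert 37 -> lo=[11, 19, 19, 23] (size 4, max 23) hi=[33, 37, 38, 45] (size 4, min 33) -> median=28
Step 9: insert 27 -> lo=[11, 19, 19, 23, 27] (size 5, max 27) hi=[33, 37, 38, 45] (size 4, min 33) -> median=27
Step 10: insert 15 -> lo=[11, 15, 19, 19, 23] (size 5, max 23) hi=[27, 33, 37, 38, 45] (size 5, min 27) -> median=25
Step 11: insert 5 -> lo=[5, 11, 15, 19, 19, 23] (size 6, max 23) hi=[27, 33, 37, 38, 45] (size 5, min 27) -> median=23
Step 12: insert 43 -> lo=[5, 11, 15, 19, 19, 23] (size 6, max 23) hi=[27, 33, 37, 38, 43, 45] (size 6, min 27) -> median=25
Step 13: insert 15 -> lo=[5, 11, 15, 15, 19, 19, 23] (size 7, max 23) hi=[27, 33, 37, 38, 43, 45] (size 6, min 27) -> median=23
Step 14: insert 6 -> lo=[5, 6, 11, 15, 15, 19, 19] (size 7, max 19) hi=[23, 27, 33, 37, 38, 43, 45] (size 7, min 23) -> median=21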